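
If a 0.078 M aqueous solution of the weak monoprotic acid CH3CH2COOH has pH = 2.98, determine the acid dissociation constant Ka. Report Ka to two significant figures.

[H+] = 10^(-2.98) = 1.05 × 10^-3 M
At equilibrium [HA] = 0.078 − 1.05 × 10^-3 = 7.70 × 10^-2 M
Ka = [H+][A-]/[HA] = (1.05 × 10^-3)² / 7.70 × 10^-2 = 1.4 × 10^-5

Ka = 1.4 × 10^-5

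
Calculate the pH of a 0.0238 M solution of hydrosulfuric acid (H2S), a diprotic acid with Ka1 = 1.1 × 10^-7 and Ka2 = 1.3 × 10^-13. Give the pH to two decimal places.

Ka1 ≫ Ka2, so treat the first dissociation as the only significant source of H+.
Ka1 = x²/(0.0238 − x) = 1.1 × 10^-7
x ≈ √(1.1 × 10^-7 × 0.0238) = 5.12 × 10^-5 M
pH = −log(5.12 × 10^-5) = 4.29

pH = 4.29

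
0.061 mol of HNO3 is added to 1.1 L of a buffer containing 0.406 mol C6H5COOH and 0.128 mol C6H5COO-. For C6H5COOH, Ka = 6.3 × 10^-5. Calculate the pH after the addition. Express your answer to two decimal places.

pH = 3.36

After neutralization: n(C6H5COOH) = 0.467 mol, n(C6H5COO-) = 0.067 mol.
pKa = −log(6.3 × 10^-5) = 4.201
Henderson–Hasselbalch with mole ratio 0.067/0.467: pH = 4.201 + (-0.843)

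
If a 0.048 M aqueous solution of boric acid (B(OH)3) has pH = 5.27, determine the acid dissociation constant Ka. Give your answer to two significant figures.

[H+] = 10^(-5.27) = 5.37 × 10^-6 M
At equilibrium [HA] = 0.048 − 5.37 × 10^-6 = 4.80 × 10^-2 M
Ka = [H+][A-]/[HA] = (5.37 × 10^-6)² / 4.80 × 10^-2 = 6.0 × 10^-10

Ka = 6.0 × 10^-10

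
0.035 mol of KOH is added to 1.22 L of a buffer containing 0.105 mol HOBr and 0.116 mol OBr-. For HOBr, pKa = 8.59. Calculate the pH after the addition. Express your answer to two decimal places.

pH = 8.92

After neutralization: n(HOBr) = 0.07 mol, n(OBr-) = 0.151 mol.
Henderson–Hasselbalch with mole ratio 0.151/0.07: pH = 8.59 + (+0.334)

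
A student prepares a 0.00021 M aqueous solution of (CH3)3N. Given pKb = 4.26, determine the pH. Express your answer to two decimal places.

pH = 9.92

(CH3)3N + H2O ⇌ (CH3)3NH+ + OH-
Kb = 10^(−4.26) = 5.50 × 10^-5
From the ICE table, Kb = x²/(0.00021 − x) = 5.50 × 10^-5.
Here C₀/Kb ≈ 3.82, so the small-x approximation fails. Use the quadratic:
x = (−Kb + √(Kb² + 4·Kb·C₀))/2 = 8.34 × 10^-5 M
pOH = 4.08, so pH = 14.00 − pOH = 9.92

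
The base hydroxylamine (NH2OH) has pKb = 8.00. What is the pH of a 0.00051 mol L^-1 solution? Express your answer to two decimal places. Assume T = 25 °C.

NH2OH + H2O ⇌ NH3OH+ + OH-
Kb = 10^(−8.00) = 1.00 × 10^-8
From the ICE table, Kb = x²/(0.00051 − x) = 1.00 × 10^-8.
Neglecting x in the denominator: x = √(1.00 × 10^-8 × 0.00051) = 2.26 × 10^-6 M
pOH = 5.65, so pH = 14.00 − pOH = 8.35

pH = 8.35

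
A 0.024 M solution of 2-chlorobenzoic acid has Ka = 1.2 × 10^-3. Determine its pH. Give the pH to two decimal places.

ClC6H4COOH ⇌ ClC6H4COO- + H+
From the ICE table, Ka = [H+]²/(0.024 − [H+]) = 1.2 × 10^-3.
[H+] is not negligible relative to C₀; solve [H+]² + 0.0012·[H+] − 2.88e-05 = 0.
[H+] = (−Ka + √(Ka² + 4·Ka·C₀))/2 = 4.80 × 10^-3 M
pH = −log(4.80 × 10^-3) = 2.32

pH = 2.32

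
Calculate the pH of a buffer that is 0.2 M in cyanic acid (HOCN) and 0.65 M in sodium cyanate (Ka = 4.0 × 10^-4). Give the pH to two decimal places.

pH = 3.91

pKa = −log(4.0 × 10^-4) = 3.398
Henderson–Hasselbalch: pH = pKa + log([OCN-]/[HOCN]) = 3.398 + log(0.65/0.2)
pH = 3.398 + (+0.512) = 3.91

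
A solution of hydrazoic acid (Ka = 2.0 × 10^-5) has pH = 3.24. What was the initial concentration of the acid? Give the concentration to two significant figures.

C₀ = 1.7 × 10^-2 M

[H+] = 10^(-3.24) = 5.75 × 10^-4 M = x
Ka = x²/(C₀ − x) ⇒ C₀ = x + x²/Ka
C₀ = 5.75 × 10^-4 + (5.75 × 10^-4)²/(2.0 × 10^-5) = 1.71 × 10^-2 M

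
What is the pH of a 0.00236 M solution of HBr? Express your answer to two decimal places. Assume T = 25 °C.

HBr is a strong acid and dissociates completely, so [H+] = 0.00236 M.
pH = -log(0.00236) = 2.63

pH = 2.63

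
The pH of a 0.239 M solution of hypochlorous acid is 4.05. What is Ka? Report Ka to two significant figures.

Ka = 3.3 × 10^-8

[H+] = 10^(-4.05) = 8.91 × 10^-5 M
At equilibrium [HA] = 0.239 − 8.91 × 10^-5 = 2.39 × 10^-1 M
Ka = [H+][A-]/[HA] = (8.91 × 10^-5)² / 2.39 × 10^-1 = 3.3 × 10^-8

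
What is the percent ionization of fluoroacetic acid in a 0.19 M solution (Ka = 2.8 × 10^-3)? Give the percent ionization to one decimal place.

11.4%

FCH2COOH ⇌ FCH2COO- + H+; let x = [H+] at equilibrium.
Solve x² + 0.0028x − 0.000532 = 0 → x = 2.17 × 10^-2 M
% ionization = x/C₀ × 100% = 2.17 × 10^-2/0.19 × 100% = 11.4%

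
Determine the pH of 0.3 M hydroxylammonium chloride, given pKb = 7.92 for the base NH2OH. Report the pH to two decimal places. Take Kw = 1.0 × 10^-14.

pH = 3.30

NH3OH+ is the conjugate acid of the weak base NH2OH.
Kb = 10^(−7.92) = 1.20 × 10^-8
Ka = Kw/Kb = 1.0×10^-14 / 1.20 × 10^-8 = 8.33 × 10^-7
Let x = [H+] at equilibrium. Ka = x²/(0.3 − x).
Assume x ≪ 0.3: x ≈ √(8.33 × 10^-7 × 0.3) = 5.00 × 10^-4 M
(x/C₀ = 0.17% < 5%, so the approximation holds.)
pH = −log[H+] = −log(5.00 × 10^-4) = 3.30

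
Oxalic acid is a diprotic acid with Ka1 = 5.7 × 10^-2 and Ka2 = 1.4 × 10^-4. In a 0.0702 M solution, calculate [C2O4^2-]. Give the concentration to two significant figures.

First ionization gives [H+] ≈ [HC2O4-] = 4.09 × 10^-2 M.
Second step: Ka2 = [H+][C2O4^2-]/[HC2O4-] ≈ [C2O4^2-] (since [H+] ≈ [HC2O4-]).
So [C2O4^2-] ≈ Ka2.

1.4 × 10^-4 M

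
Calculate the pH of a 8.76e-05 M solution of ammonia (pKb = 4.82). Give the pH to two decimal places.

pH = 9.47

NH3 + H2O ⇌ NH4+ + OH-
Kb = 10^(−4.82) = 1.51 × 10^-5
Kb = [OH-]²/(8.76e-05 − [OH-]) = 1.51 × 10^-5
The 5% rule fails; solving [OH-]² + Kb·[OH-] − Kb·C₀ = 0 exactly:
[OH-] = [−1.51e-05 + √(1.51e-05² + 5.29e-09)]/2 = 2.96 × 10^-5 M
pOH = −log(2.96 × 10^-5) = 4.53; pH = 14.00 − 4.53 = 9.47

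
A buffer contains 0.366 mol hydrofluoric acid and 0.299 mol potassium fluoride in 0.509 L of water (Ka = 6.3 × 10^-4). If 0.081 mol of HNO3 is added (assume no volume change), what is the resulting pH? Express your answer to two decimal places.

After neutralization: n(HF) = 0.447 mol, n(F-) = 0.218 mol.
pKa = −log(6.3 × 10^-4) = 3.201
pH = pKa + log(n_F-/n_HF) = 3.201 + log(0.218/0.447) = 3.201 + (-0.312)

pH = 2.89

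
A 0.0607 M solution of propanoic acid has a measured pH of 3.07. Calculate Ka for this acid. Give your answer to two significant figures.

Ka = 1.2 × 10^-5

[H+] = 10^(-3.07) = 8.51 × 10^-4 M
At equilibrium [HA] = 0.0607 − 8.51 × 10^-4 = 5.98 × 10^-2 M
Ka = [H+][A-]/[HA] = (8.51 × 10^-4)² / 5.98 × 10^-2 = 1.2 × 10^-5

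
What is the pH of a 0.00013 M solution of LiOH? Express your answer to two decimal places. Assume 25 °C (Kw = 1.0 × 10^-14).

LiOH is a strong base; [OH-] = 0.00013 M.
pOH = -log(0.00013) = 3.89
pH = 14.00 - 3.89 = 10.11

pH = 10.11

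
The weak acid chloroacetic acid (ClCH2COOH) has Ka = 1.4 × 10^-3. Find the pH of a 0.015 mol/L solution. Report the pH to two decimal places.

ClCH2COOH ⇌ ClCH2COO- + H+
From the ICE table, Ka = x²/(0.015 − x) = 1.4 × 10^-3.
Here C₀/Ka ≈ 10.7, so the small-x approximation fails. Use the quadratic:
x = [−0.0014 + √(0.0014² + 8.4e-05)]/2 = 3.94 × 10^-3 M
pH = −log[H+] = −log(3.94 × 10^-3) = 2.40

pH = 2.40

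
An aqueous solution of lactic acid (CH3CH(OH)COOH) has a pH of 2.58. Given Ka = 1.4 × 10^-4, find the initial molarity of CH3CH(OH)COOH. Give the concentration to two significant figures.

[H+] = 10^(-2.58) = 2.63 × 10^-3 M = x
Ka = x²/(C₀ − x) ⇒ C₀ = x + x²/Ka
C₀ = 2.63 × 10^-3 + (2.63 × 10^-3)²/(1.4 × 10^-4) = 5.20 × 10^-2 M

C₀ = 5.2 × 10^-2 M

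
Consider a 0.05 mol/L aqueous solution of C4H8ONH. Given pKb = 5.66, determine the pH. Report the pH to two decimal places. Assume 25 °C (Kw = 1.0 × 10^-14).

pH = 10.52

C4H8ONH + H2O ⇌ C4H8ONH2+ + OH-
Kb = 10^(−5.66) = 2.19 × 10^-6
Let x = [OH-] at equilibrium. Kb = x²/(0.05 − x).
Assume x ≪ 0.05: x ≈ √(2.19 × 10^-6 × 0.05) = 3.31 × 10^-4 M
Check: 0.66% ionized — well under 5%, approximation valid.
pOH = −log(3.31 × 10^-4) = 3.48; pH = 14.00 − 3.48 = 10.52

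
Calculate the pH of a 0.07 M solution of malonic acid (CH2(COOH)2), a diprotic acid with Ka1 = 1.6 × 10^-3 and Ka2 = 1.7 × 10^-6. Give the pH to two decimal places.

pH = 2.01

Since Ka1 ≫ Ka2, the first ionization dominates [H+].
Ka1 = x²/(0.07 − x) = 1.6 × 10^-3
Solving the quadratic: x = (−Ka1 + √(Ka1² + 4·Ka1·C₀))/2 = 9.81 × 10^-3 M
pH = −log(9.81 × 10^-3) = 2.01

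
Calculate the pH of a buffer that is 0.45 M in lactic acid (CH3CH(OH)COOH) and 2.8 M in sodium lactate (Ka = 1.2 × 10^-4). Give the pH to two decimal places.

pKa = −log(1.2 × 10^-4) = 3.921
Henderson–Hasselbalch: pH = pKa + log([CH3CH(OH)COO-]/[CH3CH(OH)COOH]) = 3.921 + log(2.8/0.45)
pH = 3.921 + (+0.794) = 4.71

pH = 4.71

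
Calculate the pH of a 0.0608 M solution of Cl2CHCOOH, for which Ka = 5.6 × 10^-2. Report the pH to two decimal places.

Cl2CHCOOH ⇌ Cl2CHCOO- + H+
Ka = [H+]²/(0.0608 − [H+]) = 5.6 × 10^-2
The 5% rule fails; solving [H+]² + Ka·[H+] − Ka·C₀ = 0 exactly:
[H+] = (−Ka + √(Ka² + 4·Ka·C₀))/2 = 3.67 × 10^-2 M
pH = −log(3.67 × 10^-2) = 1.44

pH = 1.44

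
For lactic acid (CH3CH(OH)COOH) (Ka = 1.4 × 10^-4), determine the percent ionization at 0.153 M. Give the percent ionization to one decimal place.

3.0%

CH3CH(OH)COOH ⇌ CH3CH(OH)COO- + H+; let x = [H+] at equilibrium.
x ≈ √(Ka·C₀) = √(1.4 × 10^-4 × 0.153) = 4.63 × 10^-3 M
Fraction ionized = 4.63 × 10^-3 / 0.153 = 0.0303 → 3.0%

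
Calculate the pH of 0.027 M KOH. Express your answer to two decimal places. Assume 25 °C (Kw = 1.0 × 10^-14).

pH = 12.43

KOH is a strong base; [OH-] = 0.027 M.
pOH = -log(0.027) = 1.57
pH = 14.00 - 1.57 = 12.43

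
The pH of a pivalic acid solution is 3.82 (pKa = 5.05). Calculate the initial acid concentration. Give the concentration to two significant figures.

C₀ = 2.7 × 10^-3 M

[H+] = 10^(-3.82) = 1.51 × 10^-4 M = x
Ka = 10^(−5.05) = 8.91 × 10^-6
Ka = x²/(C₀ − x) ⇒ C₀ = x + x²/Ka
C₀ = 1.51 × 10^-4 + (1.51 × 10^-4)²/(8.91 × 10^-6) = 2.71 × 10^-3 M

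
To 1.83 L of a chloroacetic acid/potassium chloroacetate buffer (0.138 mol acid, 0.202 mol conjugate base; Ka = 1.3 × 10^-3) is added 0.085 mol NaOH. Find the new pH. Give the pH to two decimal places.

pH = 3.62

OH- converts ClCH2COOH to ClCH2COO-: ClCH2COOH → 0.053 mol, ClCH2COO- → 0.287 mol.
pKa = −log(1.3 × 10^-3) = 2.886
Henderson–Hasselbalch with mole ratio 0.287/0.053: pH = 2.886 + (+0.734)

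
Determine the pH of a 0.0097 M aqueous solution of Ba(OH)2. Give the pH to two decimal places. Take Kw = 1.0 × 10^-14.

Ba(OH)2 is a strong base (each formula unit releases 2 OH-); [OH-] = 0.0194 M.
pOH = -log(0.0194) = 1.71
pH = 14.00 - 1.71 = 12.29

pH = 12.29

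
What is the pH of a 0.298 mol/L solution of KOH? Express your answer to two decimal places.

pH = 13.47

KOH is a strong base; [OH-] = 0.298 M.
pOH = -log(0.298) = 0.53
pH = 14.00 - 0.53 = 13.47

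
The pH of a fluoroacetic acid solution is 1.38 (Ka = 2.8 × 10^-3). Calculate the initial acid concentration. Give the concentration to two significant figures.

C₀ = 6.6 × 10^-1 M

[H+] = 10^(-1.38) = 4.17 × 10^-2 M = x
Ka = x²/(C₀ − x) ⇒ C₀ = x + x²/Ka
C₀ = 4.17 × 10^-2 + (4.17 × 10^-2)²/(2.8 × 10^-3) = 6.63 × 10^-1 M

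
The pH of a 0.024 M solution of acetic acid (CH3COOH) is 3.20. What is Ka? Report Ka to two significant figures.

Ka = 1.7 × 10^-5

[H+] = 10^(-3.20) = 6.31 × 10^-4 M
At equilibrium [HA] = 0.024 − 6.31 × 10^-4 = 2.34 × 10^-2 M
Ka = [H+][A-]/[HA] = (6.31 × 10^-4)² / 2.34 × 10^-2 = 1.7 × 10^-5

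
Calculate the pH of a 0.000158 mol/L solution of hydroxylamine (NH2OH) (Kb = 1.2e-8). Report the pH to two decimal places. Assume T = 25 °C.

NH2OH + H2O ⇌ NH3OH+ + OH-
From the ICE table, Kb = [OH-]²/(0.000158 − [OH-]) = 1.2 × 10^-8.
Neglecting [OH-] in the denominator: [OH-] = √(1.2 × 10^-8 × 0.000158) = 1.38 × 10^-6 M
pOH = 5.86, so pH = 14.00 − pOH = 8.14

pH = 8.14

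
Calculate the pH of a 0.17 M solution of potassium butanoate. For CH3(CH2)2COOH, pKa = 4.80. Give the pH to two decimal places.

CH3(CH2)2COO- is the conjugate base of the weak acid CH3(CH2)2COOH.
Ka = 10^(−4.80) = 1.58 × 10^-5
Kb = Kw/Ka = 1.0×10^-14 / 1.58 × 10^-5 = 6.33 × 10^-10
Kb = [OH-]²/(0.17 − [OH-]) = 6.33 × 10^-10
Since Kb ≪ C₀, [OH-] ≈ √(Kb·C₀) = 1.04 × 10^-5 M.
pOH = 4.98, so pH = 14.00 − pOH = 9.02

pH = 9.02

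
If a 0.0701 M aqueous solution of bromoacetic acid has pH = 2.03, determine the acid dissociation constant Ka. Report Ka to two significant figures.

[H+] = 10^(-2.03) = 9.33 × 10^-3 M
At equilibrium [HA] = 0.0701 − 9.33 × 10^-3 = 6.08 × 10^-2 M
Ka = [H+][A-]/[HA] = (9.33 × 10^-3)² / 6.08 × 10^-2 = 1.4 × 10^-3

Ka = 1.4 × 10^-3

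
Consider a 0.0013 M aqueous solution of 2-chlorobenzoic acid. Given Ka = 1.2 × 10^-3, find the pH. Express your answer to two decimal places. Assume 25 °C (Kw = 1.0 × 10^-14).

pH = 3.10

ClC6H4COOH ⇌ ClC6H4COO- + H+
From the ICE table, Ka = x²/(0.0013 − x) = 1.2 × 10^-3.
x is not negligible relative to C₀; solve x² + 0.0012·x − 1.56e-06 = 0.
x = (−Ka + √(Ka² + 4·Ka·C₀))/2 = 7.86 × 10^-4 M
pH = −log(7.86 × 10^-4) = 3.10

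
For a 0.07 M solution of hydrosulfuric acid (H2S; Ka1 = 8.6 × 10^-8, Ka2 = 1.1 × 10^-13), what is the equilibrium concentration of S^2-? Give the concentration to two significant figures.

1.1 × 10^-13 M

First ionization gives [H+] ≈ [HS-] = 7.76 × 10^-5 M.
Second step: Ka2 = [H+][S^2-]/[HS-] ≈ [S^2-] (since [H+] ≈ [HS-]).
So [S^2-] ≈ Ka2.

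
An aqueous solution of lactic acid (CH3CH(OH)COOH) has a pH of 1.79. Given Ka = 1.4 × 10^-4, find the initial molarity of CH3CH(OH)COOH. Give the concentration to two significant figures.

[H+] = 10^(-1.79) = 1.62 × 10^-2 M = x
Ka = x²/(C₀ − x) ⇒ C₀ = x + x²/Ka
C₀ = 1.62 × 10^-2 + (1.62 × 10^-2)²/(1.4 × 10^-4) = 1.89 M

C₀ = 1.9 M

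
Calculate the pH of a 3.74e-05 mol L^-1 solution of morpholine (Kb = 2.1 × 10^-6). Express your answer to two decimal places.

pH = 8.90

C4H8ONH + H2O ⇌ C4H8ONH2+ + OH-
Kb = [OH-]²/(3.74e-05 − [OH-]) = 2.1 × 10^-6
[OH-] is not negligible relative to C₀; solve [OH-]² + 2.1e-06·[OH-] − 7.85e-11 = 0.
[OH-] = [−2.1e-06 + √(2.1e-06² + 3.14e-10)]/2 = 7.87 × 10^-6 M
pOH = −log(7.87 × 10^-6) = 5.10; pH = 14.00 − 5.10 = 8.90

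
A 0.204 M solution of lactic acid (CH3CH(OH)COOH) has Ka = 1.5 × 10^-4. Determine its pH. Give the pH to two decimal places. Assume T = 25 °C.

CH3CH(OH)COOH ⇌ CH3CH(OH)COO- + H+
Ka = [H+]²/(0.204 − [H+]) = 1.5 × 10^-4
Assume [H+] ≪ 0.204: [H+] ≈ √(1.5 × 10^-4 × 0.204) = 5.53 × 10^-3 M
Check: 2.7% ionized — well under 5%, approximation valid.
pH = −log[H+] = −log(5.53 × 10^-3) = 2.26

pH = 2.26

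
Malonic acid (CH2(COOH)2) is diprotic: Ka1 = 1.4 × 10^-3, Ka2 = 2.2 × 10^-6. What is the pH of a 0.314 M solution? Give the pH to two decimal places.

pH = 1.69

Ka1 ≫ Ka2, so treat the first dissociation as the only significant source of H+.
Ka1 = x²/(0.314 − x) = 1.4 × 10^-3
Solving the quadratic: x = (−Ka1 + √(Ka1² + 4·Ka1·C₀))/2 = 2.03 × 10^-2 M
pH = −log(2.03 × 10^-2) = 1.69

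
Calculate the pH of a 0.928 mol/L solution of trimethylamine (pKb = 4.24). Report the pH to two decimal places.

(CH3)3N + H2O ⇌ (CH3)3NH+ + OH-
Kb = 10^(−4.24) = 5.75 × 10^-5
From the ICE table, Kb = [OH-]²/(0.928 − [OH-]) = 5.75 × 10^-5.
Assume [OH-] ≪ 0.928: [OH-] ≈ √(5.75 × 10^-5 × 0.928) = 7.30 × 10^-3 M
pOH = −log(7.30 × 10^-3) = 2.14; pH = 14.00 − 2.14 = 11.86

pH = 11.86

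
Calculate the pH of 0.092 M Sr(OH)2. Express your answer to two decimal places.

Sr(OH)2 is a strong base (each formula unit releases 2 OH-); [OH-] = 0.184 M.
pOH = -log(0.184) = 0.74
pH = 14.00 - 0.74 = 13.26

pH = 13.26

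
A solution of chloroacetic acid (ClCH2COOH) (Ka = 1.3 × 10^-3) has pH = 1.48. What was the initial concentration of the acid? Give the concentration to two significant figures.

[H+] = 10^(-1.48) = 3.31 × 10^-2 M = x
Ka = x²/(C₀ − x) ⇒ C₀ = x + x²/Ka
C₀ = 3.31 × 10^-2 + (3.31 × 10^-2)²/(1.3 × 10^-3) = 8.76 × 10^-1 M

C₀ = 8.8 × 10^-1 M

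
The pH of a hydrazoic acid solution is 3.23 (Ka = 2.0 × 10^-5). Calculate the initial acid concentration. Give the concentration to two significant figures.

[H+] = 10^(-3.23) = 5.89 × 10^-4 M = x
Ka = x²/(C₀ − x) ⇒ C₀ = x + x²/Ka
C₀ = 5.89 × 10^-4 + (5.89 × 10^-4)²/(2.0 × 10^-5) = 1.79 × 10^-2 M

C₀ = 1.8 × 10^-2 M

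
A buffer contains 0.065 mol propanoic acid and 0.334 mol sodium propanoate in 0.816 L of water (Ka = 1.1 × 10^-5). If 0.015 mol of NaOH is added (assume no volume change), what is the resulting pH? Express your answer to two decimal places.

OH- converts CH3CH2COOH to CH3CH2COO-: CH3CH2COOH → 0.05 mol, CH3CH2COO- → 0.349 mol.
pKa = −log(1.1 × 10^-5) = 4.959
pH = pKa + log([A⁻]/[HA]) = 4.959 + log(0.349/0.05) = 4.959 +0.844

pH = 5.80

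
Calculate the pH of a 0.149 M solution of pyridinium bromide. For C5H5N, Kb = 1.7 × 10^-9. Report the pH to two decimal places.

pH = 3.03

C5H5NH+ is the conjugate acid of the weak base C5H5N.
Ka = Kw/Kb = 1.0×10^-14 / 1.7 × 10^-9 = 5.88 × 10^-6
Ka = [H+]²/(0.149 − [H+]) = 5.88 × 10^-6
Since Ka ≪ C₀, [H+] ≈ √(Ka·C₀) = 9.36 × 10^-4 M.
([H+]/C₀ = 0.63% < 5%, so the approximation holds.)
pH = −log(9.36 × 10^-4) = 3.03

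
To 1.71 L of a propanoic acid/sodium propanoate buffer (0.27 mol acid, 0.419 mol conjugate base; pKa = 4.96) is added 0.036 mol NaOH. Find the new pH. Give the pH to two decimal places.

OH- converts CH3CH2COOH to CH3CH2COO-: CH3CH2COOH → 0.234 mol, CH3CH2COO- → 0.455 mol.
Henderson–Hasselbalch with mole ratio 0.455/0.234: pH = 4.96 + (+0.289)

pH = 5.25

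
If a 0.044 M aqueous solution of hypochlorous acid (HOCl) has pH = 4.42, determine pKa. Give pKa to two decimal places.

[H+] = 10^(-4.42) = 3.80 × 10^-5 M
At equilibrium [HA] = 0.044 − 3.80 × 10^-5 = 4.40 × 10^-2 M
Ka = [H+][A-]/[HA] = (3.80 × 10^-5)² / 4.40 × 10^-2 = 3.28 × 10^-8
pKa = -log(3.28 × 10^-8) = 7.48

pKa = 7.48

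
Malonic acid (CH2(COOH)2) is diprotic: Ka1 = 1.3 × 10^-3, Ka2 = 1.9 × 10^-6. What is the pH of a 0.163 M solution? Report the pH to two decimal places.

pH = 1.86

Since Ka1 ≫ Ka2, the first ionization dominates [H+].
Ka1 = x²/(0.163 − x) = 1.3 × 10^-3
Solving the quadratic: x = (−Ka1 + √(Ka1² + 4·Ka1·C₀))/2 = 1.39 × 10^-2 M
pH = −log(1.39 × 10^-2) = 1.86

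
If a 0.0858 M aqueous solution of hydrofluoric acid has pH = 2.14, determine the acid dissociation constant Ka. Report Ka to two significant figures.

[H+] = 10^(-2.14) = 7.24 × 10^-3 M
At equilibrium [HA] = 0.0858 − 7.24 × 10^-3 = 7.86 × 10^-2 M
Ka = [H+][A-]/[HA] = (7.24 × 10^-3)² / 7.86 × 10^-2 = 6.7 × 10^-4

Ka = 6.7 × 10^-4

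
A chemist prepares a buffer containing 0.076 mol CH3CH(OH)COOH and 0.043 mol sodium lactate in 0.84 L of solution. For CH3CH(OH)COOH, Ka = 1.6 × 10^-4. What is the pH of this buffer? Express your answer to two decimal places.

pH = 3.55

pKa = −log(1.6 × 10^-4) = 3.796
Using pH = pKa + log([base]/[acid]) with [base]/[acid] = 0.043/0.076:
pH = 3.796 + (-0.247) = 3.55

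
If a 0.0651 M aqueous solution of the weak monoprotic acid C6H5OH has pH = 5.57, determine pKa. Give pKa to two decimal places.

pKa = 9.95

[H+] = 10^(-5.57) = 2.69 × 10^-6 M
At equilibrium [HA] = 0.0651 − 2.69 × 10^-6 = 6.51 × 10^-2 M
Ka = [H+][A-]/[HA] = (2.69 × 10^-6)² / 6.51 × 10^-2 = 1.11 × 10^-10
pKa = -log(1.11 × 10^-10) = 9.95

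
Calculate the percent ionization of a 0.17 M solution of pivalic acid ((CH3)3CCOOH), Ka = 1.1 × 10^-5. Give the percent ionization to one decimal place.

(CH3)3CCOOH ⇌ (CH3)3CCOO- + H+; let x = [H+] at equilibrium.
x ≈ √(Ka·C₀) = √(1.1 × 10^-5 × 0.17) = 1.37 × 10^-3 M
Fraction ionized = 1.37 × 10^-3 / 0.17 = 0.0081 → 0.8%

0.8%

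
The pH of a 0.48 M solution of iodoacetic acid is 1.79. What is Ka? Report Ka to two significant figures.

Ka = 5.7 × 10^-4

[H+] = 10^(-1.79) = 1.62 × 10^-2 M
At equilibrium [HA] = 0.48 − 1.62 × 10^-2 = 4.64 × 10^-1 M
Ka = [H+][A-]/[HA] = (1.62 × 10^-2)² / 4.64 × 10^-1 = 5.7 × 10^-4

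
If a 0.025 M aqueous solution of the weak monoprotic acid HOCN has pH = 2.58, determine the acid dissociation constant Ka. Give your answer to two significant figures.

Ka = 3.1 × 10^-4

[H+] = 10^(-2.58) = 2.63 × 10^-3 M
At equilibrium [HA] = 0.025 − 2.63 × 10^-3 = 2.24 × 10^-2 M
Ka = [H+][A-]/[HA] = (2.63 × 10^-3)² / 2.24 × 10^-2 = 3.1 × 10^-4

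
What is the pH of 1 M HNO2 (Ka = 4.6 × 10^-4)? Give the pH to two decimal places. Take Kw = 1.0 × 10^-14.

pH = 1.67

HNO2 ⇌ NO2- + H+
From the ICE table, Ka = [H+]²/(1 − [H+]) = 4.6 × 10^-4.
Neglecting [H+] in the denominator: [H+] = √(4.6 × 10^-4 × 1) = 2.14 × 10^-2 M
pH = −log(2.14 × 10^-2) = 1.67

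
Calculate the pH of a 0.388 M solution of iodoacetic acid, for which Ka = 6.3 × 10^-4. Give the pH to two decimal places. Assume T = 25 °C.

pH = 1.81

ICH2COOH ⇌ ICH2COO- + H+
Ka = [H+]²/(0.388 − [H+]) = 6.3 × 10^-4
Neglecting [H+] in the denominator: [H+] = √(6.3 × 10^-4 × 0.388) = 1.56 × 10^-2 M
Check: 4% ionized — well under 5%, approximation valid.
pH = −log[H+] = −log(1.56 × 10^-2) = 1.81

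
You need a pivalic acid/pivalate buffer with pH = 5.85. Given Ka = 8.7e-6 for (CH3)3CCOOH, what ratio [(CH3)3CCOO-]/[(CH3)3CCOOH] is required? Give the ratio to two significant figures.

pKa = -log(8.7 × 10^-6) = 5.060
pH = pKa + log(r) ⇒ log(r) = 5.85 − 5.060 = +0.790
r = [(CH3)3CCOO-]/[(CH3)3CCOOH] = 10^(+0.790) = 6.17

ratio = 6.2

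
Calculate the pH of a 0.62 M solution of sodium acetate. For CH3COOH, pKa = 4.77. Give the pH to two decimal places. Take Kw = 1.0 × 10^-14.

CH3COO- is the conjugate base of the weak acid CH3COOH.
Ka = 10^(−4.77) = 1.70 × 10^-5
Kb = Kw/Ka = 1.0×10^-14 / 1.70 × 10^-5 = 5.88 × 10^-10
Let x = [OH-] at equilibrium. Kb = x²/(0.62 − x).
Assume x ≪ 0.62: x ≈ √(5.88 × 10^-10 × 0.62) = 1.91 × 10^-5 M
(x/C₀ = 0.0031% < 5%, so the approximation holds.)
pOH = −log(1.91 × 10^-5) = 4.72; pH = 14.00 − 4.72 = 9.28

pH = 9.28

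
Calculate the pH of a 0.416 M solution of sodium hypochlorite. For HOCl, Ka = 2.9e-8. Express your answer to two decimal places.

pH = 10.58

OCl- is the conjugate base of the weak acid HOCl.
Kb = Kw/Ka = 1.0×10^-14 / 2.9 × 10^-8 = 3.45 × 10^-7
Let x = [OH-] at equilibrium. Kb = x²/(0.416 − x).
Neglecting x in the denominator: x = √(3.45 × 10^-7 × 0.416) = 3.79 × 10^-4 M
pOH = 3.42, so pH = 14.00 − pOH = 10.58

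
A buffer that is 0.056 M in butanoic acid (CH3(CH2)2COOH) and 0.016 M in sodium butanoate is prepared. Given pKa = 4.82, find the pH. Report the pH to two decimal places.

Henderson–Hasselbalch: pH = pKa + log([CH3(CH2)2COO-]/[CH3(CH2)2COOH]) = 4.82 + log(0.016/0.056)
pH = 4.82 + (-0.544) = 4.28

pH = 4.28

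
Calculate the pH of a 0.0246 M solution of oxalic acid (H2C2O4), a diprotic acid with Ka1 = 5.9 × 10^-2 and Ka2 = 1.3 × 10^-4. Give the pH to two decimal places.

pH = 1.73

Since Ka1 ≫ Ka2, the first ionization dominates [H+].
Ka1 = x²/(0.0246 − x) = 5.9 × 10^-2
Solving the quadratic: x = (−Ka1 + √(Ka1² + 4·Ka1·C₀))/2 = 1.87 × 10^-2 M
pH = −log(1.87 × 10^-2) = 1.73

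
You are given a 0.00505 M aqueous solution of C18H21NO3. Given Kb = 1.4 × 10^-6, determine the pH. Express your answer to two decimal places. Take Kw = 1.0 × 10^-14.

C18H21NO3 + H2O ⇌ C18H22NO3+ + OH-
Kb = [OH-]²/(0.00505 − [OH-]) = 1.4 × 10^-6
Assume [OH-] ≪ 0.00505: [OH-] ≈ √(1.4 × 10^-6 × 0.00505) = 8.41 × 10^-5 M
Check: 1.7% ionized — well under 5%, approximation valid.
pOH = 4.08, so pH = 14.00 − pOH = 9.92

pH = 9.92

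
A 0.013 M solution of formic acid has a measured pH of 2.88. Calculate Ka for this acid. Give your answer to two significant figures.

[H+] = 10^(-2.88) = 1.32 × 10^-3 M
At equilibrium [HA] = 0.013 − 1.32 × 10^-3 = 1.17 × 10^-2 M
Ka = [H+][A-]/[HA] = (1.32 × 10^-3)² / 1.17 × 10^-2 = 1.5 × 10^-4

Ka = 1.5 × 10^-4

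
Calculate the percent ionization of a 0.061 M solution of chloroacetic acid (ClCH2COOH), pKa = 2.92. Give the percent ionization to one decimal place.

ClCH2COOH ⇌ ClCH2COO- + H+; let x = [H+] at equilibrium.
Ka = 10^(−2.92) = 1.20 × 10^-3
Solve x² + 0.0012x − 7.32e-05 = 0 → x = 7.98 × 10^-3 M
Fraction ionized = 7.98 × 10^-3 / 0.061 = 0.1308 → 13.1%

13.1%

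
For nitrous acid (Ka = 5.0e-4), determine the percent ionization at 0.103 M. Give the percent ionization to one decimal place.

6.7%

HNO2 ⇌ NO2- + H+; let x = [H+] at equilibrium.
Solve x² + 0.0005x − 5.15e-05 = 0 → x = 6.93 × 10^-3 M
Fraction ionized = 6.93 × 10^-3 / 0.103 = 0.0673 → 6.7%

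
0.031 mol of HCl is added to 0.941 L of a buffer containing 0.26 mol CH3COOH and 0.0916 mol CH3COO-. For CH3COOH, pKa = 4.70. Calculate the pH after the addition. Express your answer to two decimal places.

Added H+ converts CH3COO- to CH3COOH: CH3COOH → 0.291 mol, CH3COO- → 0.0606 mol.
pH = pKa + log(n_CH3COO-/n_CH3COOH) = 4.70 + log(0.0606/0.291) = 4.70 + (-0.681)

pH = 4.02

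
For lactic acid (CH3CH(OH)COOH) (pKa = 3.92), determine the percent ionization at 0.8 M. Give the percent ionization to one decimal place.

1.2%

CH3CH(OH)COOH ⇌ CH3CH(OH)COO- + H+; let x = [H+] at equilibrium.
Ka = 10^(−3.92) = 1.20 × 10^-4
x ≈ √(Ka·C₀) = √(1.20 × 10^-4 × 0.8) = 9.80 × 10^-3 M
Fraction ionized = 9.80 × 10^-3 / 0.8 = 0.0122 → 1.2%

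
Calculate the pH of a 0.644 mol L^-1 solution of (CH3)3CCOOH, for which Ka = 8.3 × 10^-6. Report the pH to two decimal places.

(CH3)3CCOOH ⇌ (CH3)3CCOO- + H+
From the ICE table, Ka = x²/(0.644 − x) = 8.3 × 10^-6.
Assume x ≪ 0.644: x ≈ √(8.3 × 10^-6 × 0.644) = 2.31 × 10^-3 M
pH = −log(2.31 × 10^-3) = 2.64

pH = 2.64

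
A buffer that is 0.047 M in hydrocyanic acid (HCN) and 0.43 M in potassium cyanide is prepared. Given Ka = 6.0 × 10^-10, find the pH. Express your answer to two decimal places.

pH = 10.18

pKa = −log(6.0 × 10^-10) = 9.222
Henderson–Hasselbalch: pH = pKa + log([CN-]/[HCN]) = 9.222 + log(0.43/0.047)
pH = 9.222 + (+0.961) = 10.18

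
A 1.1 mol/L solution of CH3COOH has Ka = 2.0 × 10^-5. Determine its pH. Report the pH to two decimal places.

pH = 2.33

CH3COOH ⇌ CH3COO- + H+
From the ICE table, Ka = [H+]²/(1.1 − [H+]) = 2.0 × 10^-5.
Since Ka ≪ C₀, [H+] ≈ √(Ka·C₀) = 4.69 × 10^-3 M.
([H+]/C₀ = 0.43% < 5%, so the approximation holds.)
pH = −log[H+] = −log(4.69 × 10^-3) = 2.33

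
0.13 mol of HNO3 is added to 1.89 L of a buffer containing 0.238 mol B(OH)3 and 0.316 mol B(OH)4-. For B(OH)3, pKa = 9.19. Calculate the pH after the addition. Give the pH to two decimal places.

pH = 8.89

After neutralization: n(B(OH)3) = 0.368 mol, n(B(OH)4-) = 0.186 mol.
Henderson–Hasselbalch with mole ratio 0.186/0.368: pH = 9.19 + (-0.296)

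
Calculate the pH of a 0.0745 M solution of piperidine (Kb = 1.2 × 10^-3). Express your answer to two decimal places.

pH = 11.95

C5H10NH + H2O ⇌ C5H10NH2+ + OH-
Kb = [OH-]²/(0.0745 − [OH-]) = 1.2 × 10^-3
[OH-] is not negligible relative to C₀; solve [OH-]² + 0.0012·[OH-] − 8.94e-05 = 0.
[OH-] = [−0.0012 + √(0.0012² + 0.000358)]/2 = 8.87 × 10^-3 M
pOH = −log(8.87 × 10^-3) = 2.05; pH = 14.00 − 2.05 = 11.95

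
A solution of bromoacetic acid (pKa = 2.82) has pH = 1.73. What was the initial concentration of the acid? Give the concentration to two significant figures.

C₀ = 2.5 × 10^-1 M

[H+] = 10^(-1.73) = 1.86 × 10^-2 M = x
Ka = 10^(−2.82) = 1.51 × 10^-3
Ka = x²/(C₀ − x) ⇒ C₀ = x + x²/Ka
C₀ = 1.86 × 10^-2 + (1.86 × 10^-2)²/(1.51 × 10^-3) = 2.48 × 10^-1 M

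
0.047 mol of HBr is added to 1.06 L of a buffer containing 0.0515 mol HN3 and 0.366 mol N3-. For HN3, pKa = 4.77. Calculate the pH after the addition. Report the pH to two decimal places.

pH = 5.28

Added H+ converts N3- to HN3: HN3 → 0.0985 mol, N3- → 0.319 mol.
pH = pKa + log([A⁻]/[HA]) = 4.77 + log(0.319/0.0985) = 4.77 +0.510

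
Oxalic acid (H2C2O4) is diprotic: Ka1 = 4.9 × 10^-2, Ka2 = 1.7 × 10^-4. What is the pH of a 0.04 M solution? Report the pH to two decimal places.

Ka1 ≫ Ka2, so treat the first dissociation as the only significant source of H+.
Ka1 = x²/(0.04 − x) = 4.9 × 10^-2
Solving the quadratic: x = (−Ka1 + √(Ka1² + 4·Ka1·C₀))/2 = 2.61 × 10^-2 M
pH = −log(2.61 × 10^-2) = 1.58

pH = 1.58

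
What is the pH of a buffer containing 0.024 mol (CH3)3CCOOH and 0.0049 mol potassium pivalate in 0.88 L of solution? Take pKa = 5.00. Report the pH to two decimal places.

Henderson–Hasselbalch: pH = pKa + log([(CH3)3CCOO-]/[(CH3)3CCOOH]) = 5.00 + log(0.0049/0.024)
pH = 5.00 + (-0.690) = 4.31

pH = 4.31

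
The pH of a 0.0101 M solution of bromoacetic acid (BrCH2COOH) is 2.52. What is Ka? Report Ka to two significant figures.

Ka = 1.3 × 10^-3

[H+] = 10^(-2.52) = 3.02 × 10^-3 M
At equilibrium [HA] = 0.0101 − 3.02 × 10^-3 = 7.08 × 10^-3 M
Ka = [H+][A-]/[HA] = (3.02 × 10^-3)² / 7.08 × 10^-3 = 1.3 × 10^-3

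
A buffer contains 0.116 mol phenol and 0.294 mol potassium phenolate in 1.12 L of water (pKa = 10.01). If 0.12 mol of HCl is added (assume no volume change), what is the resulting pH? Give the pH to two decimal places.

Added H+ converts C6H5O- to C6H5OH: C6H5OH → 0.236 mol, C6H5O- → 0.174 mol.
pH = pKa + log(n_C6H5O-/n_C6H5OH) = 10.01 + log(0.174/0.236) = 10.01 + (-0.132)

pH = 9.88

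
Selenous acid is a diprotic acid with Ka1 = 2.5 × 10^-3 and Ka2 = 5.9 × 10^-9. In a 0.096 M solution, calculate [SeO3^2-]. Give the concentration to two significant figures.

First ionization gives [H+] ≈ [HSeO3-] = 1.43 × 10^-2 M.
Second step: Ka2 = [H+][SeO3^2-]/[HSeO3-] ≈ [SeO3^2-] (since [H+] ≈ [HSeO3-]).
So [SeO3^2-] ≈ Ka2.

5.9 × 10^-9 M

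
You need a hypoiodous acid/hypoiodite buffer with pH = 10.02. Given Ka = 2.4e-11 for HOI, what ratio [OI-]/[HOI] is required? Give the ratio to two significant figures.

pKa = -log(2.4 × 10^-11) = 10.620
pH = pKa + log(r) ⇒ log(r) = 10.02 − 10.620 = -0.600
r = [OI-]/[HOI] = 10^(-0.600) = 0.251

ratio = 0.25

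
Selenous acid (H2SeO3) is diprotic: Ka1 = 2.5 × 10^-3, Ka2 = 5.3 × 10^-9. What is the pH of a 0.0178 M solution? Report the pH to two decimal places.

pH = 2.26

Ka1 ≫ Ka2, so treat the first dissociation as the only significant source of H+.
Ka1 = x²/(0.0178 − x) = 2.5 × 10^-3
Solving the quadratic: x = (−Ka1 + √(Ka1² + 4·Ka1·C₀))/2 = 5.54 × 10^-3 M
pH = −log(5.54 × 10^-3) = 2.26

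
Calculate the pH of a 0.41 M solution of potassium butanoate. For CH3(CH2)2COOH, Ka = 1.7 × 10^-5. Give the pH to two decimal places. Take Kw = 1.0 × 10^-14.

CH3(CH2)2COO- is the conjugate base of the weak acid CH3(CH2)2COOH.
Kb = Kw/Ka = 1.0×10^-14 / 1.7 × 10^-5 = 5.88 × 10^-10
From the ICE table, Kb = [OH-]²/(0.41 − [OH-]) = 5.88 × 10^-10.
Since Kb ≪ C₀, [OH-] ≈ √(Kb·C₀) = 1.55 × 10^-5 M.
([OH-]/C₀ = 0.0038% < 5%, so the approximation holds.)
pOH = −log(1.55 × 10^-5) = 4.81; pH = 14.00 − 4.81 = 9.19

pH = 9.19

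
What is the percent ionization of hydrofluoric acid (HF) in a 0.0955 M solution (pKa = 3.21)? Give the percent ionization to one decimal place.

HF ⇌ F- + H+; let x = [H+] at equilibrium.
Ka = 10^(−3.21) = 6.17 × 10^-4
Ka = x²/(C₀ − x); solving the quadratic gives x = 7.37 × 10^-3 M.
% ionization = x/C₀ × 100% = 7.37 × 10^-3/0.0955 × 100% = 7.7%

7.7%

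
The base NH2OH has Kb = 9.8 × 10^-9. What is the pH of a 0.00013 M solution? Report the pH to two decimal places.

pH = 8.05

NH2OH + H2O ⇌ NH3OH+ + OH-
Kb = x²/(0.00013 − x) = 9.8 × 10^-9
Assume x ≪ 0.00013: x ≈ √(9.8 × 10^-9 × 0.00013) = 1.13 × 10^-6 M
(x/C₀ = 0.87% < 5%, so the approximation holds.)
pOH = −log(1.13 × 10^-6) = 5.95; pH = 14.00 − 5.95 = 8.05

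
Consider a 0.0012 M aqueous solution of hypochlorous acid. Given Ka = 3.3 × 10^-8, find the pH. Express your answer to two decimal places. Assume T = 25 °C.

HOCl ⇌ OCl- + H+
Ka = [H+]²/(0.0012 − [H+]) = 3.3 × 10^-8
Neglecting [H+] in the denominator: [H+] = √(3.3 × 10^-8 × 0.0012) = 6.29 × 10^-6 M
([H+]/C₀ = 0.52% < 5%, so the approximation holds.)
pH = −log[H+] = −log(6.29 × 10^-6) = 5.20

pH = 5.20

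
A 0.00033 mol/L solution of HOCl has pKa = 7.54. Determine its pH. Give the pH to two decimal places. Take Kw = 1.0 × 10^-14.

HOCl ⇌ OCl- + H+
Ka = 10^(−7.54) = 2.88 × 10^-8
Ka = [H+]²/(0.00033 − [H+]) = 2.88 × 10^-8
Neglecting [H+] in the denominator: [H+] = √(2.88 × 10^-8 × 0.00033) = 3.08 × 10^-6 M
([H+]/C₀ = 0.93% < 5%, so the approximation holds.)
pH = −log[H+] = −log(3.08 × 10^-6) = 5.51

pH = 5.51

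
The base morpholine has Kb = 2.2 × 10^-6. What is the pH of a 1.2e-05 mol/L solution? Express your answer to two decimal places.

C4H8ONH + H2O ⇌ C4H8ONH2+ + OH-
Let x = [OH-] at equilibrium. Kb = x²/(1.2e-05 − x).
The 5% rule fails; solving x² + Kb·x − Kb·C₀ = 0 exactly:
x = [−2.2e-06 + √(2.2e-06² + 1.06e-10)]/2 = 4.15 × 10^-6 M
pOH = 5.38, so pH = 14.00 − pOH = 8.62

pH = 8.62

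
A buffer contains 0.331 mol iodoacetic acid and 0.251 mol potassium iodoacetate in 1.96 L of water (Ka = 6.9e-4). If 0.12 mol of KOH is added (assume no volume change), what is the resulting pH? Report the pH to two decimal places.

After neutralization: n(ICH2COOH) = 0.211 mol, n(ICH2COO-) = 0.371 mol.
pKa = −log(6.9 × 10^-4) = 3.161
Henderson–Hasselbalch with mole ratio 0.371/0.211: pH = 3.161 + (+0.245)

pH = 3.41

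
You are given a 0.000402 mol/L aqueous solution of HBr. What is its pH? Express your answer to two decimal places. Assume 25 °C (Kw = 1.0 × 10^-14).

pH = 3.40

HBr is a strong acid and dissociates completely, so [H+] = 0.000402 M.
pH = -log(0.000402) = 3.40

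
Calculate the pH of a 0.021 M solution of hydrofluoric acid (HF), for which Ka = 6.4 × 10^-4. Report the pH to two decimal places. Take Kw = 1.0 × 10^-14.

HF ⇌ F- + H+
From the ICE table, Ka = x²/(0.021 − x) = 6.4 × 10^-4.
Here C₀/Ka ≈ 32.8, so the small-x approximation fails. Use the quadratic:
x = (−Ka + √(Ka² + 4·Ka·C₀))/2 = 3.36 × 10^-3 M
pH = −log(3.36 × 10^-3) = 2.47

pH = 2.47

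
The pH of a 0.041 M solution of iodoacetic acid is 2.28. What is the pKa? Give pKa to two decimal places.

[H+] = 10^(-2.28) = 5.25 × 10^-3 M
At equilibrium [HA] = 0.041 − 5.25 × 10^-3 = 3.58 × 10^-2 M
Ka = [H+][A-]/[HA] = (5.25 × 10^-3)² / 3.58 × 10^-2 = 7.70 × 10^-4
pKa = -log(7.70 × 10^-4) = 3.11

pKa = 3.11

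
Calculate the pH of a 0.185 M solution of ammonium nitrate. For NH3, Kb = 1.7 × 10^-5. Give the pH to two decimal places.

NH4+ is the conjugate acid of the weak base NH3.
Ka = Kw/Kb = 1.0×10^-14 / 1.7 × 10^-5 = 5.88 × 10^-10
From the ICE table, Ka = [H+]²/(0.185 − [H+]) = 5.88 × 10^-10.
Since Ka ≪ C₀, [H+] ≈ √(Ka·C₀) = 1.04 × 10^-5 M.
Check: 0.0056% ionized — well under 5%, approximation valid.
pH = −log(1.04 × 10^-5) = 4.98

pH = 4.98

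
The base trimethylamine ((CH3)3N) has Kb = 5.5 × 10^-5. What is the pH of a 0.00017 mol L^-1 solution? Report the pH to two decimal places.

pH = 9.86

(CH3)3N + H2O ⇌ (CH3)3NH+ + OH-
From the ICE table, Kb = [OH-]²/(0.00017 − [OH-]) = 5.5 × 10^-5.
[OH-] is not negligible relative to C₀; solve [OH-]² + 5.5e-05·[OH-] − 9.35e-09 = 0.
[OH-] = [−5.5e-05 + √(5.5e-05² + 3.74e-08)]/2 = 7.30 × 10^-5 M
pOH = −log(7.30 × 10^-5) = 4.14; pH = 14.00 − 4.14 = 9.86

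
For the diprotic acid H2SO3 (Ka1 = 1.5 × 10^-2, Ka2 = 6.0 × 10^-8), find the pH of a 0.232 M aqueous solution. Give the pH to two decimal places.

Ka1 ≫ Ka2, so treat the first dissociation as the only significant source of H+.
Ka1 = x²/(0.232 − x) = 1.5 × 10^-2
Solving the quadratic: x = (−Ka1 + √(Ka1² + 4·Ka1·C₀))/2 = 5.20 × 10^-2 M
pH = −log(5.20 × 10^-2) = 1.28

pH = 1.28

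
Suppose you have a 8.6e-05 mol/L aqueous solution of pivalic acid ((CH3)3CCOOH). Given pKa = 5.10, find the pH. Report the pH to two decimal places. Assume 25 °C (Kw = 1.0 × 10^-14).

(CH3)3CCOOH ⇌ (CH3)3CCOO- + H+
Ka = 10^(−5.10) = 7.94 × 10^-6
Ka = x²/(8.6e-05 − x) = 7.94 × 10^-6
The 5% rule fails; solving x² + Ka·x − Ka·C₀ = 0 exactly:
x = [−7.94e-06 + √(7.94e-06² + 2.73e-09)]/2 = 2.25 × 10^-5 M
pH = −log(2.25 × 10^-5) = 4.65

pH = 4.65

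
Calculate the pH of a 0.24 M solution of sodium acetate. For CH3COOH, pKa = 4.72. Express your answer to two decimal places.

pH = 9.05

CH3COO- is the conjugate base of the weak acid CH3COOH.
Ka = 10^(−4.72) = 1.91 × 10^-5
Kb = Kw/Ka = 1.0×10^-14 / 1.91 × 10^-5 = 5.24 × 10^-10
Kb = x²/(0.24 − x) = 5.24 × 10^-10
Assume x ≪ 0.24: x ≈ √(5.24 × 10^-10 × 0.24) = 1.12 × 10^-5 M
Check: 0.0047% ionized — well under 5%, approximation valid.
pOH = −log(1.12 × 10^-5) = 4.95; pH = 14.00 − 4.95 = 9.05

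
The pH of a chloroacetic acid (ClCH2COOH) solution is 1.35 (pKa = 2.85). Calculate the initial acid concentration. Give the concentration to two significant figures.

C₀ = 1.5 M

[H+] = 10^(-1.35) = 4.47 × 10^-2 M = x
Ka = 10^(−2.85) = 1.41 × 10^-3
Ka = x²/(C₀ − x) ⇒ C₀ = x + x²/Ka
C₀ = 4.47 × 10^-2 + (4.47 × 10^-2)²/(1.41 × 10^-3) = 1.46 M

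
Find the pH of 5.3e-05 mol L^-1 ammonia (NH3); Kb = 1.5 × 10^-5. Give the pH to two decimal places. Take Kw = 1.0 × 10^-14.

NH3 + H2O ⇌ NH4+ + OH-
From the ICE table, Kb = x²/(5.3e-05 − x) = 1.5 × 10^-5.
x is not negligible relative to C₀; solve x² + 1.5e-05·x − 7.95e-10 = 0.
x = [−1.5e-05 + √(1.5e-05² + 3.18e-09)]/2 = 2.17 × 10^-5 M
pOH = −log(2.17 × 10^-5) = 4.66; pH = 14.00 − 4.66 = 9.34

pH = 9.34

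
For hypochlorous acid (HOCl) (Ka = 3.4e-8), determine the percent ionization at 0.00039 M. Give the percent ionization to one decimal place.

0.9%

HOCl ⇌ OCl- + H+; let x = [H+] at equilibrium.
x ≈ √(Ka·C₀) = √(3.4 × 10^-8 × 0.00039) = 3.64 × 10^-6 M
% ionization = x/C₀ × 100% = 3.64 × 10^-6/0.00039 × 100% = 0.9%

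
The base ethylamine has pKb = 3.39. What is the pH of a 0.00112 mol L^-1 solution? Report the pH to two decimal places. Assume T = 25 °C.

C2H5NH2 + H2O ⇌ C2H5NH3+ + OH-
Kb = 10^(−3.39) = 4.07 × 10^-4
From the ICE table, Kb = x²/(0.00112 − x) = 4.07 × 10^-4.
Here C₀/Kb ≈ 2.75, so the small-x approximation fails. Use the quadratic:
x = (−Kb + √(Kb² + 4·Kb·C₀))/2 = 5.02 × 10^-4 M
pOH = −log(5.02 × 10^-4) = 3.30; pH = 14.00 − 3.30 = 10.70

pH = 10.70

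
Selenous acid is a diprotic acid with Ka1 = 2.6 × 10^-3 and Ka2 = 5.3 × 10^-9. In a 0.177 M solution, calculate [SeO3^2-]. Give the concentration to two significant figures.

First ionization gives [H+] ≈ [HSeO3-] = 2.02 × 10^-2 M.
Second step: Ka2 = [H+][SeO3^2-]/[HSeO3-] ≈ [SeO3^2-] (since [H+] ≈ [HSeO3-]).
So [SeO3^2-] ≈ Ka2.

5.3 × 10^-9 M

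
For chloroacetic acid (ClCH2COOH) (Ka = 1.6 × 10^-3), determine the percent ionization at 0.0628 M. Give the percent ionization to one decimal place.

ClCH2COOH ⇌ ClCH2COO- + H+; let x = [H+] at equilibrium.
Ka = x²/(C₀ − x); solving the quadratic gives x = 9.26 × 10^-3 M.
Fraction ionized = 9.26 × 10^-3 / 0.0628 = 0.1475 → 14.7%

14.7%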